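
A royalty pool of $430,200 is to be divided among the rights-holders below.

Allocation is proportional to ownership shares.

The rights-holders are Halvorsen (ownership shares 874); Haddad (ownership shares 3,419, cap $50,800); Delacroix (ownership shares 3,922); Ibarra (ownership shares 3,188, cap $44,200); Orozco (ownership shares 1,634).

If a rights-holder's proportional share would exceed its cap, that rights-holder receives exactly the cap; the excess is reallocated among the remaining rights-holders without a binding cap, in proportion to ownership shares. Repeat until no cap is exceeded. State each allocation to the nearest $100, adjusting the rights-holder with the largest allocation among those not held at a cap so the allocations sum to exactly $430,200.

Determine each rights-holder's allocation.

Sum of ownership shares: 13,037.
Unconstrained shares: Halvorsen 28,840.59; Haddad 112,821.49; Delacroix 129,419.68; Ibarra 105,198.86; Orozco 53,919.37.
Cap binds for Haddad ($50,800), Ibarra ($44,200); balance $335,200 reallocated over remaining ownership shares 6,430.
Redistributed shares: Halvorsen 45,562.18 → $45,600; Delacroix 204,456.36 → $204,500; Orozco 85,181.46 → $85,200.
Rounding difference −$100 applied to Delacroix → $204,400.

Halvorsen: $45,600; Haddad: $50,800; Delacroix: $204,400; Ibarra: $44,200; Orozco: $85,200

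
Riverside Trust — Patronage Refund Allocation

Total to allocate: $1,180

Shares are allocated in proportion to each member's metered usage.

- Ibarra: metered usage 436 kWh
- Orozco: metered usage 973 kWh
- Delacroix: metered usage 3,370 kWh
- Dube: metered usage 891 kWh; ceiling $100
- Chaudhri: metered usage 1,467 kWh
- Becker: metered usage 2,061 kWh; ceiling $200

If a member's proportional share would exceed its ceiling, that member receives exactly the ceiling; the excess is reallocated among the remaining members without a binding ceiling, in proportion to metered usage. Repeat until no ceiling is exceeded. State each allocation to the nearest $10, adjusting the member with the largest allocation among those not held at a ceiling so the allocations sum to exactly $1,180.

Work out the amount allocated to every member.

Ibarra: $60 | Orozco: $140 | Delacroix: $470 | Dube: $100 | Chaudhri: $210 | Becker: $200

Metered usage total: 9,198.
Unconstrained shares: Ibarra 55.93; Orozco 124.82; Delacroix 432.33; Dube 114.31; Chaudhri 188.20; Becker 264.40.
Cap binds for Dube ($100), Becker ($200); residual $880 reallocated over remaining metered usage 6,246.
Redistributed shares: Ibarra 61.43 → $60; Orozco 137.09 → $140; Delacroix 474.80 → $470; Chaudhri 206.69 → $210.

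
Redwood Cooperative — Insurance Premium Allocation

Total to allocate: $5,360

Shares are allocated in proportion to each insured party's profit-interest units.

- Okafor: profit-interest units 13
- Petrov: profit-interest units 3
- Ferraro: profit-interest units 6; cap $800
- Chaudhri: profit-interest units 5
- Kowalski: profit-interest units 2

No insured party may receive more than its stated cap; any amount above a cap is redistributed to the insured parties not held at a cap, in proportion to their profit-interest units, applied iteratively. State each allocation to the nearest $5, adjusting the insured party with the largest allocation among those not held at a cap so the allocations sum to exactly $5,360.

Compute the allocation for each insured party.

Okafor: $2,580; Petrov: $595; Ferraro: $800; Chaudhri: $990; Kowalski: $395

Combined profit-interest units = 29.
Unconstrained shares: Okafor 2,402.76; Petrov 554.48; Ferraro 1,108.97; Chaudhri 924.14; Kowalski 369.66.
Capped: Ferraro ($800); residual $4,560 reallocated over remaining profit-interest units 23.
Remaining shares: Okafor 2,577.39 → $2,575; Petrov 594.78 → $595; Chaudhri 991.30 → $990; Kowalski 396.52 → $395.
Rounding difference +$5 applied to Okafor → $2,580.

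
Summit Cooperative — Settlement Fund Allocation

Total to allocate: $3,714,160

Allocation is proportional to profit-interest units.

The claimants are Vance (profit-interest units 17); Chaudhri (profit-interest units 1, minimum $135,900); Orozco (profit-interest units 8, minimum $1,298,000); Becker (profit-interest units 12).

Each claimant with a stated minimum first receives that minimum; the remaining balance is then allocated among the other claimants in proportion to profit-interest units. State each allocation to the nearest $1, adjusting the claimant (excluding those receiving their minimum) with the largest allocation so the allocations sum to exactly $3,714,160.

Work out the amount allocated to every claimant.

Guaranteed amounts: Chaudhri $135,900; Orozco $1,298,000. Balance $2,280,260.
Balance split over remaining profit-interest units 29: Vance 1,336,704.14 → $1,336,704; Becker 943,555.86 → $943,556.

Vance: $1,336,704 | Chaudhri: $135,900 | Orozco: $1,298,000 | Becker: $943,556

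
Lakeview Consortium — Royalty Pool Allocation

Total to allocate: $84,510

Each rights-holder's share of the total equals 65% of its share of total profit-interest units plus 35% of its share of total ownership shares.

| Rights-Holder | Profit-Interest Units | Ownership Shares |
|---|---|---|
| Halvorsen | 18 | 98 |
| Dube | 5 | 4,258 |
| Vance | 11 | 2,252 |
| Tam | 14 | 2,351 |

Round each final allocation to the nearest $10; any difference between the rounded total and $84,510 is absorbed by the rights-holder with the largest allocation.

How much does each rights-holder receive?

Halvorsen: $20,920 | Dube: $19,780 | Vance: $20,020 | Tam: $23,790

Totals — profit-interest units 48, ownership shares 8,959.
Blended shares (65% profit-interest units + 35% ownership shares): Halvorsen 0.2476; Dube 0.2341; Vance 0.2369; Tam 0.2814.
Unrounded shares: Halvorsen 20,922.86; Dube 19,779.99; Vance 20,023.54; Tam 23,783.61.
At nearest $10: Halvorsen $20,920; Dube $19,780; Vance $20,020; Tam $23,780. Sum = $84,500.
Difference $84,510 − $84,500 = +$10 applied to largest allocation (Tam): Tam becomes $23,790.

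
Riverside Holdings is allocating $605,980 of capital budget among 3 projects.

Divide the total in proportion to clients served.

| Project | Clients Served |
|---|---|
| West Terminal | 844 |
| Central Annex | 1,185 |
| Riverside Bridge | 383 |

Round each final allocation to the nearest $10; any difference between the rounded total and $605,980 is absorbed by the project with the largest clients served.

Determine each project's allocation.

Combined clients served = 844 + 1,185 + 383 = 2,412.
Proportional shares: West Terminal 212,042.75; Central Annex 297,714.05; Riverside Bridge 96,223.19.
Rounded to nearest $10: West Terminal $212,040; Central Annex $297,710; Riverside Bridge $96,220. Sum = $605,970.
Difference $605,980 − $605,970 = +$10 applied to largest clients served (Central Annex): Central Annex becomes $297,720.

West Terminal: $212,040; Central Annex: $297,720; Riverside Bridge: $96,220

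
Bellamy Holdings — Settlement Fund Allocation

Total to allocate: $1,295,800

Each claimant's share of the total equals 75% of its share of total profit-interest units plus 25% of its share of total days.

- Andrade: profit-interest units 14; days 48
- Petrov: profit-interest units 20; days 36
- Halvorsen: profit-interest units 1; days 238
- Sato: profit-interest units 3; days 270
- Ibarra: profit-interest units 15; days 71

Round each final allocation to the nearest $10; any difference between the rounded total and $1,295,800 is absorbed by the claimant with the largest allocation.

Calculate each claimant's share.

Profit-interest units total 53; days total 663.
Combined weights (75% profit-interest units + 25% days): Andrade 0.2162; Petrov 0.2966; Halvorsen 0.1039; Sato 0.1443; Ibarra 0.2390.
Raw shares: Andrade 280,168.49; Petrov 384,325.89; Halvorsen 134,626.54; Sato 186,935.72; Ibarra 309,743.36.
At nearest $10: Andrade $280,170; Petrov $384,330; Halvorsen $134,630; Sato $186,940; Ibarra $309,740. Sum = $1,295,810.
Difference $1,295,800 − $1,295,810 = −$10 applied to largest allocation (Petrov): Petrov becomes $384,320.

Andrade: $280,170 | Petrov: $384,320 | Halvorsen: $134,630 | Sato: $186,940 | Ibarra: $309,740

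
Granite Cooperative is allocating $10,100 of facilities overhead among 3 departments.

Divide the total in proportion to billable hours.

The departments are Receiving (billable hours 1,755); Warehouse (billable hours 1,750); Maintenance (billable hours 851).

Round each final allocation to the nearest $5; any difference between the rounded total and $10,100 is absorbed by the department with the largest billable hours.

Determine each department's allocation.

Receiving: $4,065 · Warehouse: $4,060 · Maintenance: $1,975

Total billable hours = 4,356.
Pro-rata amounts: Receiving 1,755/4,356 × $10,100 = 4,069.21; Warehouse 1,750/4,356 × $10,100 = 4,057.62; Maintenance 851/4,356 × $10,100 = 1,973.16.
After rounding ($5): Receiving $4,070; Warehouse $4,060; Maintenance $1,975. Sum = $10,105.
Difference $10,100 − $10,105 = −$5 applied to largest billable hours (Receiving): Receiving becomes $4,065.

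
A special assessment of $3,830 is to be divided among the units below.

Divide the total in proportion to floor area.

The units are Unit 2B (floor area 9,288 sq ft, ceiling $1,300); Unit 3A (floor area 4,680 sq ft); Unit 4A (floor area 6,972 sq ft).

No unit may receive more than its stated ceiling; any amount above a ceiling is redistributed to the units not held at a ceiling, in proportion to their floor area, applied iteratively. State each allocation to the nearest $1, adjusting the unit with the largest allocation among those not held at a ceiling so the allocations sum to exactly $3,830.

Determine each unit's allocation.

Total floor area = 20,940.
Unconstrained shares: Unit 2B 1,698.81; Unit 3A 855.99; Unit 4A 1,275.20.
Cap binds for Unit 2B ($1,300); balance $2,530 reallocated over remaining floor area 11,652.
Shares after redistribution: Unit 3A 1,016.17 → $1,016; Unit 4A 1,513.83 → $1,514.

Unit 2B: $1,300 | Unit 3A: $1,016 | Unit 4A: $1,514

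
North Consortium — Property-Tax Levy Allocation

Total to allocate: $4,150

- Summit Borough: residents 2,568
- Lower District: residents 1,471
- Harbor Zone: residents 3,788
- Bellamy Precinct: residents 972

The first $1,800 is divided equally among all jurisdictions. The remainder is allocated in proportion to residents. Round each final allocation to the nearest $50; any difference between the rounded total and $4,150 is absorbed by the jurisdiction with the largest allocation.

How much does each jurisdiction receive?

Summit Borough: $1,150; Lower District: $850; Harbor Zone: $1,450; Bellamy Precinct: $700

$1,800 shared equally gives $450 per jurisdiction.
Remainder $2,350 by residents (total 8,799): Summit Borough 685.85 → $700; Lower District 392.87 → $400; Harbor Zone 1,011.68 → $1,000; Bellamy Precinct 259.60 → $250.
Totals: Summit Borough $450 + $700 = $1,150; Lower District $450 + $400 = $850; Harbor Zone $450 + $1,000 = $1,450; Bellamy Precinct $450 + $250 = $700.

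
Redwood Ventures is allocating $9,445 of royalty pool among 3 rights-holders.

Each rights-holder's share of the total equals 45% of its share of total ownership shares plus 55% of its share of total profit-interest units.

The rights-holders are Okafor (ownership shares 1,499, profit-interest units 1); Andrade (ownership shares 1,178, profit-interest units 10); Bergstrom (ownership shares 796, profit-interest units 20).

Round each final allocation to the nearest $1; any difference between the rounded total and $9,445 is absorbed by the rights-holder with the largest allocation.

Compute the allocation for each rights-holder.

Okafor: $2,002 · Andrade: $3,117 · Bergstrom: $4,326

Totals — ownership shares 3,473, profit-interest units 31.
Composite weights (45% ownership shares + 55% profit-interest units): Okafor 0.2120; Andrade 0.3301; Bergstrom 0.4580.
Raw shares: Okafor 2,002.05; Andrade 3,117.36; Bergstrom 4,325.59.
Rounded to nearest $1: Okafor $2,002; Andrade $3,117; Bergstrom $4,326. Sum = $9,445.
Sum already equals the total — no adjustment.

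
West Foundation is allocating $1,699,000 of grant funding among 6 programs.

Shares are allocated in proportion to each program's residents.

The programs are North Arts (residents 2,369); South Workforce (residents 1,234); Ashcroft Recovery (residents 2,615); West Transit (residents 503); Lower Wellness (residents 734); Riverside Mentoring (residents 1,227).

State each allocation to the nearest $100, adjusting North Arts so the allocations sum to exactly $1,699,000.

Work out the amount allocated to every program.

Total residents = 8,682.
Proportional shares: North Arts 2,369/8,682 × $1,699,000 = 463,594.91; South Workforce 1,234/8,682 × $1,699,000 = 241,484.22; Ashcroft Recovery 2,615/8,682 × $1,699,000 = 511,735.20; West Transit 503/8,682 × $1,699,000 = 98,433.20; Lower Wellness 734/8,682 × $1,699,000 = 143,638.10; Riverside Mentoring 1,227/8,682 × $1,699,000 = 240,114.37.
After rounding ($100): North Arts $463,600; South Workforce $241,500; Ashcroft Recovery $511,700; West Transit $98,400; Lower Wellness $143,600; Riverside Mentoring $240,100. Sum = $1,698,900.
Difference $1,699,000 − $1,698,900 = +$100 applied to North Arts: North Arts becomes $463,700.

North Arts: $463,700 · South Workforce: $241,500 · Ashcroft Recovery: $511,700 · West Transit: $98,400 · Lower Wellness: $143,600 · Riverside Mentoring: $240,100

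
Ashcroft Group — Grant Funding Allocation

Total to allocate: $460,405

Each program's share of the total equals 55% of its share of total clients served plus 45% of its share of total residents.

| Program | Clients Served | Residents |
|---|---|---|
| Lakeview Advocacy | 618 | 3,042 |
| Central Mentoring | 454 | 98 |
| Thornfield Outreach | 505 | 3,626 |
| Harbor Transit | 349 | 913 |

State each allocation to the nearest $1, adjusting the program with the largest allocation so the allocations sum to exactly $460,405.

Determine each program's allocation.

Clients served total 1,926; residents total 7,679.
Blended shares (55% clients served + 45% residents): Lakeview Advocacy 0.3547; Central Mentoring 0.1354; Thornfield Outreach 0.3567; Harbor Transit 0.1532.
Raw shares: Lakeview Advocacy 163,326.44; Central Mentoring 62,334.17; Thornfield Outreach 164,226.19; Harbor Transit 70,518.20.
At nearest $1: Lakeview Advocacy $163,326; Central Mentoring $62,334; Thornfield Outreach $164,226; Harbor Transit $70,518. Sum = $460,404.
Difference $460,405 − $460,404 = +$1 applied to largest allocation (Thornfield Outreach): Thornfield Outreach becomes $164,227.

Lakeview Advocacy: $163,326 · Central Mentoring: $62,334 · Thornfield Outreach: $164,227 · Harbor Transit: $70,518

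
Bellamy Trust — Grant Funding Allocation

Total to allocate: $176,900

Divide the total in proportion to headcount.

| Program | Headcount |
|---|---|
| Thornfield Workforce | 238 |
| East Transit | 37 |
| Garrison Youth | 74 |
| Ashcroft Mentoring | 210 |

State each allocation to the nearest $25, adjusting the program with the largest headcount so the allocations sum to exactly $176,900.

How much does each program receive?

Combined headcount = 238 + 37 + 74 + 210 = 559.
Proportional shares: Thornfield Workforce 75,316.99; East Transit 11,708.94; Garrison Youth 23,417.89; Ashcroft Mentoring 66,456.17.
At nearest $25: Thornfield Workforce $75,325; East Transit $11,700; Garrison Youth $23,425; Ashcroft Mentoring $66,450. Sum = $176,900.
Sum already equals the total — no adjustment.

Thornfield Workforce: $75,325 · East Transit: $11,700 · Garrison Youth: $23,425 · Ashcroft Mentoring: $66,450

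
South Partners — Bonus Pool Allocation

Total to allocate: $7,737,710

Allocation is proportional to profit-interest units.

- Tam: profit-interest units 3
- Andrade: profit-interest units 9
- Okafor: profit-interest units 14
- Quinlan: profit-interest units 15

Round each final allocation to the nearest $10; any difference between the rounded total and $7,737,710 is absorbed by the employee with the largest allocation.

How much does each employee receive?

Total profit-interest units = 41.
Pro-rata amounts: Tam 3/41 × $7,737,710 = 566,173.90; Andrade 9/41 × $7,737,710 = 1,698,521.71; Okafor 14/41 × $7,737,710 = 2,642,144.88; Quinlan 15/41 × $7,737,710 = 2,830,869.51.
At nearest $10: Tam $566,170; Andrade $1,698,520; Okafor $2,642,140; Quinlan $2,830,870. Sum = $7,737,700.
Difference $7,737,710 − $7,737,700 = +$10 applied to largest allocation (Quinlan): Quinlan becomes $2,830,880.

Tam: $566,170 | Andrade: $1,698,520 | Okafor: $2,642,140 | Quinlan: $2,830,880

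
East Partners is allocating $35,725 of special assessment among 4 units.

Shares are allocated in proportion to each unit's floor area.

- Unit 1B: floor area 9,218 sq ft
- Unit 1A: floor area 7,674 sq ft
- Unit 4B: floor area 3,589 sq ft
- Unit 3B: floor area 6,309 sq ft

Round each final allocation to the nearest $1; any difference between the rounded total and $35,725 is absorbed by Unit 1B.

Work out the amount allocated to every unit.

Unit 1B: $12,293 · Unit 1A: $10,233 · Unit 4B: $4,786 · Unit 3B: $8,413

Sum of floor area: 26,790.
Proportional shares: Unit 1B 9,218/26,790 × $35,725 = 12,292.39; Unit 1A 7,674/26,790 × $35,725 = 10,233.43; Unit 4B 3,589/26,790 × $35,725 = 4,786.00; Unit 3B 6,309/26,790 × $35,725 = 8,413.18.
At nearest $1: Unit 1B $12,292; Unit 1A $10,233; Unit 4B $4,786; Unit 3B $8,413. Sum = $35,724.
Difference $35,725 − $35,724 = +$1 applied to Unit 1B: Unit 1B becomes $12,293.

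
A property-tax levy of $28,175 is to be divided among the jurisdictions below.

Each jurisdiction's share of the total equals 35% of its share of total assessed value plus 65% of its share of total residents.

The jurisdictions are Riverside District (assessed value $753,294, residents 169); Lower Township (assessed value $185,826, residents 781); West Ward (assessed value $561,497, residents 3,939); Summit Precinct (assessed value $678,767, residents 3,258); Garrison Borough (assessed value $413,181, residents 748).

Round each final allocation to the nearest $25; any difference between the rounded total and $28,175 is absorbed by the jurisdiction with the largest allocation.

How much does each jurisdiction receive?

Assessed value total 2,592,565; residents total 8,895.
Blended shares (35% assessed value + 65% residents): Riverside District 0.1140; Lower Township 0.0822; West Ward 0.3636; Summit Precinct 0.3297; Garrison Borough 0.1104.
Proportional shares: Riverside District 3,213.23; Lower Township 2,314.81; West Ward 10,245.68; Summit Precinct 9,289.64; Garrison Borough 3,111.65.
At nearest $25: Riverside District $3,225; Lower Township $2,325; West Ward $10,250; Summit Precinct $9,300; Garrison Borough $3,100. Sum = $28,200.
Difference $28,175 − $28,200 = −$25 applied to largest allocation (West Ward): West Ward becomes $10,225.

Riverside District: $3,225 | Lower Township: $2,325 | West Ward: $10,225 | Summit Precinct: $9,300 | Garrison Borough: $3,100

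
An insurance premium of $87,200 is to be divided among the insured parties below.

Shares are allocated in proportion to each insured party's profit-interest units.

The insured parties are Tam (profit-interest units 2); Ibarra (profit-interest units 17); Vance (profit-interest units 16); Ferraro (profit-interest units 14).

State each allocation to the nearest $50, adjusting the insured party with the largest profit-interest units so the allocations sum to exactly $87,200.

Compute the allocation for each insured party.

Tam: $3,550 | Ibarra: $30,300 | Vance: $28,450 | Ferraro: $24,900

Sum of profit-interest units: 49.
Pro-rata amounts: Tam 2/49 × $87,200 = 3,559.18; Ibarra 17/49 × $87,200 = 30,253.06; Vance 16/49 × $87,200 = 28,473.47; Ferraro 14/49 × $87,200 = 24,914.29.
After rounding ($50): Tam $3,550; Ibarra $30,250; Vance $28,450; Ferraro $24,900. Sum = $87,150.
Difference $87,200 − $87,150 = +$50 applied to largest profit-interest units (Ibarra): Ibarra becomes $30,300.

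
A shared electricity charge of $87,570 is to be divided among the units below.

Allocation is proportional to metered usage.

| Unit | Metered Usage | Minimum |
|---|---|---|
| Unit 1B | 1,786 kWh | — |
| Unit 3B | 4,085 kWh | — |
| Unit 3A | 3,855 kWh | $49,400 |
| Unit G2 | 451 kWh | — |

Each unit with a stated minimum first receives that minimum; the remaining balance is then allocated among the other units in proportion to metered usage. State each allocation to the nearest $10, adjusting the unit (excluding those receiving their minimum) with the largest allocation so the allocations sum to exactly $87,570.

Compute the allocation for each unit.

Guaranteed amounts: Unit 3A $49,400. Balance $38,170.
Balance split over remaining metered usage 6,322: Unit 1B 10,783.24 → $10,780; Unit 3B 24,663.79 → $24,660; Unit G2 2,722.98 → $2,720.
Rounding difference +$10 applied to Unit 3B → $24,670.

Unit 1B: $10,780 · Unit 3B: $24,670 · Unit 3A: $49,400 · Unit G2: $2,720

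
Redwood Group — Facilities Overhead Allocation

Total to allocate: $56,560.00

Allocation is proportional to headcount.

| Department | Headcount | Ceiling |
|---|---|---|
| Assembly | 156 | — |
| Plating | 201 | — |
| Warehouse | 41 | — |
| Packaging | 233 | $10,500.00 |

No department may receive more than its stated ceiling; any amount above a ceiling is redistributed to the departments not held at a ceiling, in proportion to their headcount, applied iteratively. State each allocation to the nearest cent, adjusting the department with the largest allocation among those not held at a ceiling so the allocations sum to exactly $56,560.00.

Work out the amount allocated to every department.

Assembly: $18,053.67 | Plating: $23,261.46 | Warehouse: $4,744.87 | Packaging: $10,500.00

Combined headcount = 631.
Proportional shares (ignoring caps): Assembly 13,983.1379; Plating 18,016.7353; Warehouse 3,675.0555; Packaging 20,885.0713.
Capped: Packaging ($10,500.00); remaining pool $46,060.00 reallocated over remaining headcount 398.
Remaining shares: Assembly 18,053.6683 → $18,053.67; Plating 23,261.4573 → $23,261.46; Warehouse 4,744.8744 → $4,744.87.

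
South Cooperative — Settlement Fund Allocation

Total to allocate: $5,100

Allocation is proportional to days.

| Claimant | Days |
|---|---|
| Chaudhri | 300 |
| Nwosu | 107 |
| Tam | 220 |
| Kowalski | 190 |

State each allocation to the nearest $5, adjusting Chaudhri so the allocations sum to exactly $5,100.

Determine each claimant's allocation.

Chaudhri: $1,870 | Nwosu: $670 | Tam: $1,375 | Kowalski: $1,185

Days total: 817.
Pro-rata amounts: Chaudhri 300/817 × $5,100 = 1,872.71; Nwosu 107/817 × $5,100 = 667.93; Tam 220/817 × $5,100 = 1,373.32; Kowalski 190/817 × $5,100 = 1,186.05.
After rounding ($5): Chaudhri $1,875; Nwosu $670; Tam $1,375; Kowalski $1,185. Sum = $5,105.
Difference $5,100 − $5,105 = −$5 applied to Chaudhri: Chaudhri becomes $1,870.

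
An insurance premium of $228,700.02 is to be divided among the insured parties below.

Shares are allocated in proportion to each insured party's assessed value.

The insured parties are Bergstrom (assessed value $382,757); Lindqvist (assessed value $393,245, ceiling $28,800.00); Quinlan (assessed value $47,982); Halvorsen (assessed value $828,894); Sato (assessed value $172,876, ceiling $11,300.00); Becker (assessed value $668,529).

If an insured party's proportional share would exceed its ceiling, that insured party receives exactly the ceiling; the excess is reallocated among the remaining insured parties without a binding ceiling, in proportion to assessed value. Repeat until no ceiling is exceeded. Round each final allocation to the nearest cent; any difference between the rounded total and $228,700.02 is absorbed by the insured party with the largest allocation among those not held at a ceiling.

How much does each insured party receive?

Bergstrom: $37,438.75 · Lindqvist: $28,800.00 · Quinlan: $4,693.28 · Halvorsen: $81,076.92 · Sato: $11,300.00 · Becker: $65,391.07

Combined assessed value = 2,494,283.
Proportional shares (ignoring caps): Bergstrom 35,094.8684; Lindqvist 36,056.5098; Quinlan 4,399.4544; Halvorsen 76,001.0289; Sato 15,850.9458; Becker 61,297.2127.
Capped: Lindqvist ($28,800.00), Sato ($11,300.00); balance $188,600.02 reallocated over remaining assessed value 1,928,162.
Remaining shares: Bergstrom 37,438.7514 → $37,438.75; Quinlan 4,693.2810 → $4,693.28; Halvorsen 81,076.9142 → $81,076.91; Becker 65,391.0733 → $65,391.07.
Rounding difference +$0.01 applied to Halvorsen → $81,076.92.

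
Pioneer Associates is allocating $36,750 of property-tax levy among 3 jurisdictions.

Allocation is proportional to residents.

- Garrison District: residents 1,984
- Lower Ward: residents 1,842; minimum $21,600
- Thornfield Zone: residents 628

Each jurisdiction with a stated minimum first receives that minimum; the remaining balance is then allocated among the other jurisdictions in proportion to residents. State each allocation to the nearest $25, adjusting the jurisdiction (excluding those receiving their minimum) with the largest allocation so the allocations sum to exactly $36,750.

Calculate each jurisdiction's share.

Garrison District: $11,500 | Lower Ward: $21,600 | Thornfield Zone: $3,650

Minimums first: Lower Ward $21,600. Remaining pool $15,150.
Remaining pool split over remaining residents 2,612: Garrison District 11,507.50 → $11,500; Thornfield Zone 3,642.50 → $3,650.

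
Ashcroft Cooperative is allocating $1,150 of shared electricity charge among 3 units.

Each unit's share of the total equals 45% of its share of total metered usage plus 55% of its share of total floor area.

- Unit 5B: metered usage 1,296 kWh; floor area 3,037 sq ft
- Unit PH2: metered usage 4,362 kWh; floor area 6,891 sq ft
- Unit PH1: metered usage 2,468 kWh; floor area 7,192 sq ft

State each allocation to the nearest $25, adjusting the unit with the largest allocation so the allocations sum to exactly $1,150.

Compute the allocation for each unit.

Unit 5B: $200 | Unit PH2: $525 | Unit PH1: $425

Metered usage total 8,126; floor area total 17,120.
Combined weights (45% metered usage + 55% floor area): Unit 5B 0.1693; Unit PH2 0.4629; Unit PH1 0.3677.
Unrounded shares: Unit 5B 194.74; Unit PH2 532.38; Unit PH1 422.88.
At nearest $25: Unit 5B $200; Unit PH2 $525; Unit PH1 $425. Sum = $1,150.
Sum already equals the total — no adjustment.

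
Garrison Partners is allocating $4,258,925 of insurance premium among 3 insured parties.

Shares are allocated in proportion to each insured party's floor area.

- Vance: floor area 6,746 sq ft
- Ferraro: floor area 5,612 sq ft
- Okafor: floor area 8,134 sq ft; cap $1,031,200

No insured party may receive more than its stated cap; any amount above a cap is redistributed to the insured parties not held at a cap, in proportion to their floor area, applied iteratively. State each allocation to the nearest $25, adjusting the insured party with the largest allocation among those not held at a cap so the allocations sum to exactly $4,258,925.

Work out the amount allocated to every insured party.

Sum of floor area: 20,492.
Unconstrained shares: Vance 1,402,045.09; Ferraro 1,166,361.85; Okafor 1,690,518.05.
Capped: Okafor ($1,031,200); balance $3,227,725 reallocated over remaining floor area 12,358.
Remaining shares: Vance 1,761,954.43 → $1,761,950; Ferraro 1,465,770.57 → $1,465,775.

Vance: $1,761,950 | Ferraro: $1,465,775 | Okafor: $1,031,200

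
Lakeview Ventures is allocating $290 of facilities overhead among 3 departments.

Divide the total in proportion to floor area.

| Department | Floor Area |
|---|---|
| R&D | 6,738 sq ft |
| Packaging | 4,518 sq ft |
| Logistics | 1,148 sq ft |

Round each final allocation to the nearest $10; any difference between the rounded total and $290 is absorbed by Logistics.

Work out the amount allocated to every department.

R&D: $160 | Packaging: $110 | Logistics: $20

Total floor area = 12,404.
Pro-rata amounts: R&D 6,738/12,404 × $290 = 157.53; Packaging 4,518/12,404 × $290 = 105.63; Logistics 1,148/12,404 × $290 = 26.84.
Rounded to nearest $10: R&D $160; Packaging $110; Logistics $30. Sum = $300.
Difference $290 − $300 = −$10 applied to Logistics: Logistics becomes $20.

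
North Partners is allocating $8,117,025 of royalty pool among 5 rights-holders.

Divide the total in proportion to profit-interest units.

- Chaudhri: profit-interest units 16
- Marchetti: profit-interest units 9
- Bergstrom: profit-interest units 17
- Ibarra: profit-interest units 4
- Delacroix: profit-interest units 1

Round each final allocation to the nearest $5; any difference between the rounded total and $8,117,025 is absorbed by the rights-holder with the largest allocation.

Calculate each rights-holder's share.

Sum of profit-interest units: 47.
Proportional shares: Chaudhri 16/47 × $8,117,025 = 2,763,242.55; Marchetti 9/47 × $8,117,025 = 1,554,323.94; Bergstrom 17/47 × $8,117,025 = 2,935,945.21; Ibarra 4/47 × $8,117,025 = 690,810.64; Delacroix 1/47 × $8,117,025 = 172,702.66.
After rounding ($5): Chaudhri $2,763,245; Marchetti $1,554,325; Bergstrom $2,935,945; Ibarra $690,810; Delacroix $172,705. Sum = $8,117,030.
Difference $8,117,025 − $8,117,030 = −$5 applied to largest allocation (Bergstrom): Bergstrom becomes $2,935,940.

Chaudhri: $2,763,245; Marchetti: $1,554,325; Bergstrom: $2,935,940; Ibarra: $690,810; Delacroix: $172,705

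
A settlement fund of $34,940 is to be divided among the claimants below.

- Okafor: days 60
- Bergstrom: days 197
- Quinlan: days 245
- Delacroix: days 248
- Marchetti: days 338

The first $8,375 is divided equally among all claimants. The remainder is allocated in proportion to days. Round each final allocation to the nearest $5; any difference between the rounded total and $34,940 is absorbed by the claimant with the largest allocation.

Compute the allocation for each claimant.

Okafor: $3,140 · Bergstrom: $6,485 · Quinlan: $7,655 · Delacroix: $7,730 · Marchetti: $9,930

$8,375 shared equally gives $1,675 per claimant.
Remainder $26,565 by days (total 1,088): Okafor 1,464.98 → $1,465; Bergstrom 4,810.02 → $4,810; Quinlan 5,982.01 → $5,980; Delacroix 6,055.26 → $6,055; Marchetti 8,252.73 → $8,255.
Totals: Okafor $1,675 + $1,465 = $3,140; Bergstrom $1,675 + $4,810 = $6,485; Quinlan $1,675 + $5,980 = $7,655; Delacroix $1,675 + $6,055 = $7,730; Marchetti $1,675 + $8,255 = $9,930.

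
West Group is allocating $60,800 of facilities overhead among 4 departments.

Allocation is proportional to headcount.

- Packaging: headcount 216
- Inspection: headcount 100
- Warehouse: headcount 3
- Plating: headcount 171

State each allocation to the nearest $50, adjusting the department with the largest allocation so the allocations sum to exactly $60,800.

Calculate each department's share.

Total headcount = 490.
Proportional shares: Packaging 216/490 × $60,800 = 26,801.63; Inspection 100/490 × $60,800 = 12,408.16; Warehouse 3/490 × $60,800 = 372.24; Plating 171/490 × $60,800 = 21,217.96.
Rounded to nearest $50: Packaging $26,800; Inspection $12,400; Warehouse $350; Plating $21,200. Sum = $60,750.
Difference $60,800 − $60,750 = +$50 applied to largest allocation (Packaging): Packaging becomes $26,850.

Packaging: $26,850 | Inspection: $12,400 | Warehouse: $350 | Plating: $21,200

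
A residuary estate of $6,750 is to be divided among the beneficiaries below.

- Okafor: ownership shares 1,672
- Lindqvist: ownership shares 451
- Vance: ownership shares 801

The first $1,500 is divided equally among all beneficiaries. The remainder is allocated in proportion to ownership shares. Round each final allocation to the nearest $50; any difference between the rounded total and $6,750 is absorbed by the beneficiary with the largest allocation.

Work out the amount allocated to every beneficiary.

Okafor: $3,500 · Lindqvist: $1,300 · Vance: $1,950

Equal tier: $1,500 ÷ 3 = $500 apiece.
Remainder $5,250 by ownership shares (total 2,924): Okafor 3,002.05 → $3,000; Lindqvist 809.76 → $800; Vance 1,438.18 → $1,450.
Totals: Okafor $500 + $3,000 = $3,500; Lindqvist $500 + $800 = $1,300; Vance $500 + $1,450 = $1,950.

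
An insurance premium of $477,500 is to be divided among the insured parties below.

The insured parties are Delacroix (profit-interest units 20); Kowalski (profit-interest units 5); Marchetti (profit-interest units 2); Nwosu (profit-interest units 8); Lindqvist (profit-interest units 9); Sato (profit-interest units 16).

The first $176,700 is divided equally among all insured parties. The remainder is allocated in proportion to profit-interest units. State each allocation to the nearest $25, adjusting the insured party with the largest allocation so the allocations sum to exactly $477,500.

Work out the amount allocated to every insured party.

$176,700 shared equally gives $29,450 per insured party.
Remainder $300,800 by profit-interest units (total 60): Delacroix 100,266.67 → $100,275; Kowalski 25,066.67 → $25,075; Marchetti 10,026.67 → $10,025; Nwosu 40,106.67 → $40,100; Lindqvist 45,120.00 → $45,125; Sato 80,213.33 → $80,225.
Rounding difference −$25 on remainder applied to Delacroix.
Totals: Delacroix $29,450 + $100,250 = $129,700; Kowalski $29,450 + $25,075 = $54,525; Marchetti $29,450 + $10,025 = $39,475; Nwosu $29,450 + $40,100 = $69,550; Lindqvist $29,450 + $45,125 = $74,575; Sato $29,450 + $80,225 = $109,675.

Delacroix: $129,700 | Kowalski: $54,525 | Marchetti: $39,475 | Nwosu: $69,550 | Lindqvist: $74,575 | Sato: $109,675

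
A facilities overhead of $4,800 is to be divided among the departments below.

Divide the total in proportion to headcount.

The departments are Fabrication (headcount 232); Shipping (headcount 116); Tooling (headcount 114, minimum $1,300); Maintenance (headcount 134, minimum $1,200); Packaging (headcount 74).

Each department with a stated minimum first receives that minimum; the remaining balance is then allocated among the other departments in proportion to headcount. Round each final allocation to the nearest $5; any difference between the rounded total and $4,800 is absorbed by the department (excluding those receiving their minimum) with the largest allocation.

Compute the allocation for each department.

Guaranteed amounts: Tooling $1,300; Maintenance $1,200. Remaining pool $2,300.
Remaining pool split over remaining headcount 422: Fabrication 1,264.45 → $1,265; Shipping 632.23 → $630; Packaging 403.32 → $405.

Fabrication: $1,265 · Shipping: $630 · Tooling: $1,300 · Maintenance: $1,200 · Packaging: $405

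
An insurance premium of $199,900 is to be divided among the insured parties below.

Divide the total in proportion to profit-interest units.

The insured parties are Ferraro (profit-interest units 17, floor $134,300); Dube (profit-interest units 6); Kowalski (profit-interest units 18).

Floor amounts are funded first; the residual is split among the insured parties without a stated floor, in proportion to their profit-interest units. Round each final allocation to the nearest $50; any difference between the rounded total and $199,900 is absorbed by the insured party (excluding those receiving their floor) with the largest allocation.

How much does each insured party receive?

Guaranteed amounts: Ferraro $134,300. Remaining pool $65,600.
Remaining pool split over remaining profit-interest units 24: Dube 16,400.00 → $16,400; Kowalski 49,200.00 → $49,200.

Ferraro: $134,300; Dube: $16,400; Kowalski: $49,200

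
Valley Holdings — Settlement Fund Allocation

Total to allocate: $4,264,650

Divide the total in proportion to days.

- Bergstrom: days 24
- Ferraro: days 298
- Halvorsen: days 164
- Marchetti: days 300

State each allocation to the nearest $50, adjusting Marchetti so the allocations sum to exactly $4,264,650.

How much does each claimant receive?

Bergstrom: $130,200 | Ferraro: $1,616,900 | Halvorsen: $889,850 | Marchetti: $1,627,700

Total days = 786.
Raw shares: Bergstrom 24/786 × $4,264,650 = 130,218.32; Ferraro 298/786 × $4,264,650 = 1,616,877.48; Halvorsen 164/786 × $4,264,650 = 889,825.19; Marchetti 300/786 × $4,264,650 = 1,627,729.01.
Rounded to nearest $50: Bergstrom $130,200; Ferraro $1,616,900; Halvorsen $889,850; Marchetti $1,627,750. Sum = $4,264,700.
Difference $4,264,650 − $4,264,700 = −$50 applied to Marchetti: Marchetti becomes $1,627,700.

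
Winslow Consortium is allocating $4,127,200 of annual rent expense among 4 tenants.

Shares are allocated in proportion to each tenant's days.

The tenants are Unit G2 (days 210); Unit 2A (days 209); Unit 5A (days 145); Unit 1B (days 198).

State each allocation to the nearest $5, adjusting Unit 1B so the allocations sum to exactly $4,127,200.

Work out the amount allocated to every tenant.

Unit G2: $1,137,415 | Unit 2A: $1,132,000 | Unit 5A: $785,360 | Unit 1B: $1,072,425

Sum of days: 762.
Unrounded shares: Unit G2 210/762 × $4,127,200 = 1,137,417.32; Unit 2A 209/762 × $4,127,200 = 1,132,001.05; Unit 5A 145/762 × $4,127,200 = 785,359.58; Unit 1B 198/762 × $4,127,200 = 1,072,422.05.
After rounding ($5): Unit G2 $1,137,415; Unit 2A $1,132,000; Unit 5A $785,360; Unit 1B $1,072,420. Sum = $4,127,195.
Difference $4,127,200 − $4,127,195 = +$5 applied to Unit 1B: Unit 1B becomes $1,072,425.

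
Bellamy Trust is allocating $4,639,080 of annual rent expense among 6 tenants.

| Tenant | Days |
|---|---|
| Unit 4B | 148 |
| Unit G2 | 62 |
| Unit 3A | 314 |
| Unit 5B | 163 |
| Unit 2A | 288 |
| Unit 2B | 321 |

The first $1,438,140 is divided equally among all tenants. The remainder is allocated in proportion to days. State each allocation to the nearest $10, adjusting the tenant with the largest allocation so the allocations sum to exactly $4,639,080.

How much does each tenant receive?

$1,438,140 shared equally gives $239,690 per tenant.
Remainder $3,200,940 by days (total 1,296): Unit 4B 365,539.44 → $365,540; Unit G2 153,131.39 → $153,130; Unit 3A 775,536.39 → $775,540; Unit 5B 402,587.36 → $402,590; Unit 2A 711,320.00 → $711,320; Unit 2B 792,825.42 → $792,830.
Rounding difference −$10 on remainder applied to Unit 2B.
Totals: Unit 4B $239,690 + $365,540 = $605,230; Unit G2 $239,690 + $153,130 = $392,820; Unit 3A $239,690 + $775,540 = $1,015,230; Unit 5B $239,690 + $402,590 = $642,280; Unit 2A $239,690 + $711,320 = $951,010; Unit 2B $239,690 + $792,820 = $1,032,510.

Unit 4B: $605,230 · Unit G2: $392,820 · Unit 3A: $1,015,230 · Unit 5B: $642,280 · Unit 2A: $951,010 · Unit 2B: $1,032,510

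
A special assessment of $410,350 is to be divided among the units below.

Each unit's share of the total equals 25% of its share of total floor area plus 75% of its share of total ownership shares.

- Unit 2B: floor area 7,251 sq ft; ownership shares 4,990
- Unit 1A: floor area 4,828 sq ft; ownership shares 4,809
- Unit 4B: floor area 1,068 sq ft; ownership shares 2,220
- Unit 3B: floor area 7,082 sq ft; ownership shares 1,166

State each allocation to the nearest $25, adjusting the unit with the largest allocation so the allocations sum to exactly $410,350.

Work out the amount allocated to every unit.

Unit 2B: $153,275 | Unit 1A: $136,725 | Unit 4B: $57,225 | Unit 3B: $63,125

Floor area total 20,229; ownership shares total 13,185.
Composite weights (25% floor area + 75% ownership shares): Unit 2B 0.3735; Unit 1A 0.3332; Unit 4B 0.1395; Unit 3B 0.1538.
Unrounded shares: Unit 2B 153,247.97; Unit 1A 136,735.31; Unit 4B 57,235.10; Unit 3B 63,131.62.
After rounding ($25): Unit 2B $153,250; Unit 1A $136,725; Unit 4B $57,225; Unit 3B $63,125. Sum = $410,325.
Difference $410,350 − $410,325 = +$25 applied to largest allocation (Unit 2B): Unit 2B becomes $153,275.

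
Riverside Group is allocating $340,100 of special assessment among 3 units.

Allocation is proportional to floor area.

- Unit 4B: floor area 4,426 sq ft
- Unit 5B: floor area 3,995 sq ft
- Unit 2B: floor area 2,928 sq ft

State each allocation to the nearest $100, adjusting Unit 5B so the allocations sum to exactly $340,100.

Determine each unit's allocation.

Unit 4B: $132,600; Unit 5B: $119,800; Unit 2B: $87,700

Floor area total: 11,349.
Unrounded shares: Unit 4B 4,426/11,349 × $340,100 = 132,635.70; Unit 5B 3,995/11,349 × $340,100 = 119,719.76; Unit 2B 2,928/11,349 × $340,100 = 87,744.54.
Rounded to nearest $100: Unit 4B $132,600; Unit 5B $119,700; Unit 2B $87,700. Sum = $340,000.
Difference $340,100 − $340,000 = +$100 applied to Unit 5B: Unit 5B becomes $119,800.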